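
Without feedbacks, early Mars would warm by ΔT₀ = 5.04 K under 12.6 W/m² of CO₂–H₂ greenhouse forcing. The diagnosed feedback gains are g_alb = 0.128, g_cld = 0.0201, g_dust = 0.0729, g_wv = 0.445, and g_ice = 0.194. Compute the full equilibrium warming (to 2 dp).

Total gain g = 0.128 + 0.0201 + 0.0729 + 0.445 + 0.194 = 0.86.
Amplification A = 1/(1 − 0.86) = 7.143.
ΔT = 5.04 × 7.143 = 36.00 K.

36.00 K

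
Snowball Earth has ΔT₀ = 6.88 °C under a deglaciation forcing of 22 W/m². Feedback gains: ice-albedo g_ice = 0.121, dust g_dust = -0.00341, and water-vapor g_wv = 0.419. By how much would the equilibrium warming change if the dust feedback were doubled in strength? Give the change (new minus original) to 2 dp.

-0.11 °C

Original: g = 0.53659, ΔT = 6.88/(1−0.53659) = 14.8465 °C.
With doubled dust: g' = 0.53318, ΔT' = 6.88/(1−0.53318) = 14.7380 °C.
Change = 14.7380 − 14.8465 = -0.11 °C.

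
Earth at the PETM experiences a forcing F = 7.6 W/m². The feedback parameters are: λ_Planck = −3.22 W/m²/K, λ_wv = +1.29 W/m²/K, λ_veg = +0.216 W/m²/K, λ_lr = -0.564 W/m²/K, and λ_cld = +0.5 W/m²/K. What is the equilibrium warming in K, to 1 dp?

Net feedback parameter λ = (−3.22) + (+1.29) + (+0.216) + (-0.564) + (+0.5) = -1.778 W/m²/K.
ΔT = −F/λ = −7.6/(-1.778) = 4.3 K.

4.3 K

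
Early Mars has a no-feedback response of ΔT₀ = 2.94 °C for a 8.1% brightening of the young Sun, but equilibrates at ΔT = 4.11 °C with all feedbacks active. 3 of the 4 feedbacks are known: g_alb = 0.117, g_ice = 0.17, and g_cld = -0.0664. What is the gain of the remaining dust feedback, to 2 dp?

0.06

Amplification A = ΔT/ΔT₀ = 4.11/2.94 = 1.398.
Total gain g = 1 − 1/A = 1 − 1/1.398 = 0.2847.
Known gains sum to 0.117 + 0.17 − 0.0664 = 0.2206.
g_dust = 0.2847 − 0.2206 = 0.06.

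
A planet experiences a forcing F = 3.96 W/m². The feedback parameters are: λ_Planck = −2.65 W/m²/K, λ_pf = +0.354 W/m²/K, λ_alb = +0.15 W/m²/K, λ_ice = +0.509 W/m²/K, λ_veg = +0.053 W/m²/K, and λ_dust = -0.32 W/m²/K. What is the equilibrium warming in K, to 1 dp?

2.1 K

Net feedback parameter λ = (−2.65) + (+0.354) + (+0.15) + (+0.509) + (+0.053) + (-0.32) = -1.904 W/m²/K.
ΔT = −F/λ = −3.96/(-1.904) = 2.1 K.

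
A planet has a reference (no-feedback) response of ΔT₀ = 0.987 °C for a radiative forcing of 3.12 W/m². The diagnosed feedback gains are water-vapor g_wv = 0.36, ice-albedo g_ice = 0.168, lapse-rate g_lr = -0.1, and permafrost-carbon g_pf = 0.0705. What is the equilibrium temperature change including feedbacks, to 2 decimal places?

Total gain g = 0.36 + 0.168 − 0.1 + 0.0705 = 0.4985.
Amplification A = 1/(1 − 0.4985) = 1.994.
ΔT = 0.987 × 1.994 = 1.97 °C.

1.97 °C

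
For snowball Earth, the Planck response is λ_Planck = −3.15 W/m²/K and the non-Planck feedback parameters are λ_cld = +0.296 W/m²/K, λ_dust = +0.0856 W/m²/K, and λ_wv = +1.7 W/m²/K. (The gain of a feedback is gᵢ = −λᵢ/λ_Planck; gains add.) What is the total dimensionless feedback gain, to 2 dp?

Convert to gains: g_cld = 0.296/3.15 = 0.09397; g_dust = 0.0856/3.15 = 0.02717; g_wv = 1.7/3.15 = 0.5397.
Total gain g = 0.66084.

0.66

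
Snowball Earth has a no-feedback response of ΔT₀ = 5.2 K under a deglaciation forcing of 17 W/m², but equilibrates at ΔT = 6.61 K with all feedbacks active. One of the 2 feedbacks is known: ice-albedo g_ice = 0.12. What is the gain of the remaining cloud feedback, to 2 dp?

0.09

Amplification A = ΔT/ΔT₀ = 6.61/5.2 = 1.271.
Total gain g = 1 − 1/A = 1 − 1/1.271 = 0.2132.
The known gain is 0.12.
g_cld = 0.2132 − 0.12 = 0.09.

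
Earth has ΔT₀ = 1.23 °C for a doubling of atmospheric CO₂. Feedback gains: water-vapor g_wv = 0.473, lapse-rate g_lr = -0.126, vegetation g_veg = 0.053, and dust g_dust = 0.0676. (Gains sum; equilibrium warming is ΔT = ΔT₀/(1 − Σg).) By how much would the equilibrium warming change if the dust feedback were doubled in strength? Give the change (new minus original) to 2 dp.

0.34 °C

Original: g = 0.4676, ΔT = 1.23/(1−0.4676) = 2.3103 °C.
With doubled dust: g' = 0.5352, ΔT' = 1.23/(1−0.5352) = 2.6463 °C.
Change = 2.6463 − 2.3103 = 0.34 °C.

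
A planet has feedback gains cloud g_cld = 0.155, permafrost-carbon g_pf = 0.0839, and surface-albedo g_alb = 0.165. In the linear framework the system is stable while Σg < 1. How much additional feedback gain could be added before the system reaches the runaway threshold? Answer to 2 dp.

0.60

Current total gain = 0.155 + 0.0839 + 0.165 = 0.4039.
Margin to runaway = 1 − 0.4039 = 0.60.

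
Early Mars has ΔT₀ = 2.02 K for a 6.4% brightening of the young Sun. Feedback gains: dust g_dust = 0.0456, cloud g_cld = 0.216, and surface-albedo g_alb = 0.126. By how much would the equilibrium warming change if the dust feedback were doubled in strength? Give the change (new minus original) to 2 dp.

0.27 K

Original: g = 0.3876, ΔT = 2.02/(1−0.3876) = 3.2985 K.
With doubled dust: g' = 0.4332, ΔT' = 2.02/(1−0.4332) = 3.5639 K.
Change = 3.5639 − 3.2985 = 0.27 K.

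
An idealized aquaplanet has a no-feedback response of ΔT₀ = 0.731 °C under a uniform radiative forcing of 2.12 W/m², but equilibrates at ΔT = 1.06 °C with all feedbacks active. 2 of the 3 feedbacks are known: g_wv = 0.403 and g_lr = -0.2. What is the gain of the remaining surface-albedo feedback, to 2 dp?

Amplification A = ΔT/ΔT₀ = 1.06/0.731 = 1.45.
Total gain g = 1 − 1/A = 1 − 1/1.45 = 0.3103.
Known gains sum to 0.403 − 0.2 = 0.203.
g_alb = 0.3103 − 0.203 = 0.11.

0.11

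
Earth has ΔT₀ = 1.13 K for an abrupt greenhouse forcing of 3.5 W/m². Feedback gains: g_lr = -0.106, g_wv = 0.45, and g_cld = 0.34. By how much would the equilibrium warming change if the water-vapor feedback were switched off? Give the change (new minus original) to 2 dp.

Original: g = 0.684, ΔT = 1.13/(1−0.684) = 3.5759 K.
Without water-vapor: g' = 0.234, ΔT' = 1.13/(1−0.234) = 1.4752 K.
Change = 1.4752 − 3.5759 = -2.10 K.

-2.10 K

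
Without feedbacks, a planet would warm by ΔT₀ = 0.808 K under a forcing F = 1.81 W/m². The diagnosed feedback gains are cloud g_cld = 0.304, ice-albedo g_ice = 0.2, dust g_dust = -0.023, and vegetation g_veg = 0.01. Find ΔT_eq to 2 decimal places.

1.59 K

Total gain g = 0.304 + 0.2 − 0.023 + 0.01 = 0.491.
Amplification A = 1/(1 − 0.491) = 1.965.
ΔT = 0.808 × 1.965 = 1.59 K.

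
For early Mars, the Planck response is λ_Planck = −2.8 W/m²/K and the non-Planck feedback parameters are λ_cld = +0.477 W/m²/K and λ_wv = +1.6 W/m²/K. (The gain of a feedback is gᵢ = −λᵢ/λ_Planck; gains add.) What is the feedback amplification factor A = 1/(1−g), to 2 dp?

Convert to gains: g_cld = 0.477/2.8 = 0.1704; g_wv = 1.6/2.8 = 0.5714.
Total gain g = 0.7418.
A = 1/(1 − 0.7418) = 3.87.

3.87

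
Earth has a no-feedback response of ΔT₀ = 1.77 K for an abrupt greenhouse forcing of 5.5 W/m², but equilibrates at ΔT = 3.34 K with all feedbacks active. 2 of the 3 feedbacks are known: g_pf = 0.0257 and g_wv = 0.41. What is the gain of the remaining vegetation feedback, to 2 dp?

0.03

Amplification A = ΔT/ΔT₀ = 3.34/1.77 = 1.887.
Total gain g = 1 − 1/A = 1 − 1/1.887 = 0.4701.
Known gains sum to 0.0257 + 0.41 = 0.4357.
g_veg = 0.4701 − 0.4357 = 0.03.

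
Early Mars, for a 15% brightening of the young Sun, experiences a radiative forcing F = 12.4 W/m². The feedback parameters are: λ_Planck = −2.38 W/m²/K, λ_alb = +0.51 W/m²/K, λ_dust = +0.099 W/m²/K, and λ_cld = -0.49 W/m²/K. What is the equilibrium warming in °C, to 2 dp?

5.48 °C

Net feedback parameter λ = (−2.38) + (+0.51) + (+0.099) + (-0.49) = -2.261 W/m²/K.
ΔT = −F/λ = −12.4/(-2.261) = 5.48 °C.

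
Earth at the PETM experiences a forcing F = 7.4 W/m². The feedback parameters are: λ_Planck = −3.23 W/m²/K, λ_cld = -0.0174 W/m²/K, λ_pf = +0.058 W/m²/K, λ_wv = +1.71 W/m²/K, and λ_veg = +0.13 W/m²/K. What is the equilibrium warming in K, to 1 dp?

Net feedback parameter λ = (−3.23) + (-0.0174) + (+0.058) + (+1.71) + (+0.13) = -1.3494 W/m²/K.
ΔT = −F/λ = −7.4/(-1.3494) = 5.5 K.

5.5 K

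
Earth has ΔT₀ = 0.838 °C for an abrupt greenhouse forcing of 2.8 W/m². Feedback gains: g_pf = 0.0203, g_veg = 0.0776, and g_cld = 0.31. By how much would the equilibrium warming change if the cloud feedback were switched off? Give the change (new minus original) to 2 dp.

Original: g = 0.4079, ΔT = 0.838/(1−0.4079) = 1.4153 °C.
Without cloud: g' = 0.0979, ΔT' = 0.838/(1−0.0979) = 0.9289 °C.
Change = 0.9289 − 1.4153 = -0.49 °C.

-0.49 °C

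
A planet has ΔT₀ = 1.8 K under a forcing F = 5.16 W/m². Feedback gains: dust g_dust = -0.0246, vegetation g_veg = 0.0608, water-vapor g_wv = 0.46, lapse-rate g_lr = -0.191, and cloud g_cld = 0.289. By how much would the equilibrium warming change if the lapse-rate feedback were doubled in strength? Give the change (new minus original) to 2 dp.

Original: g = 0.5942, ΔT = 1.8/(1−0.5942) = 4.4357 K.
With doubled lapse-rate: g' = 0.4032, ΔT' = 1.8/(1−0.4032) = 3.0161 K.
Change = 3.0161 − 4.4357 = -1.42 K.

-1.42 K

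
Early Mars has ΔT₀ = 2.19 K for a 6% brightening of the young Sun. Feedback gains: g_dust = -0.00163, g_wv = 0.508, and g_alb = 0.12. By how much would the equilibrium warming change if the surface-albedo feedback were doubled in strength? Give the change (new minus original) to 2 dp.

2.77 K

Original: g = 0.62637, ΔT = 2.19/(1−0.62637) = 5.8614 K.
With doubled surface-albedo: g' = 0.74637, ΔT' = 2.19/(1−0.74637) = 8.6346 K.
Change = 8.6346 − 5.8614 = 2.77 K.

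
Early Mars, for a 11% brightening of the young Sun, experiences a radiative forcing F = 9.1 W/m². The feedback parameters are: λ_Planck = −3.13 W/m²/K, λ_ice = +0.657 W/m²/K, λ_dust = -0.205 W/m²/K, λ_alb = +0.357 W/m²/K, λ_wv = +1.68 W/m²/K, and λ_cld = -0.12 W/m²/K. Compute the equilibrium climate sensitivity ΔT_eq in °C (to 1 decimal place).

Net feedback parameter λ = (−3.13) + (+0.657) + (-0.205) + (+0.357) + (+1.68) + (-0.12) = -0.761 W/m²/K.
ΔT = −F/λ = −9.1/(-0.761) = 12.0 °C.

12.0 °C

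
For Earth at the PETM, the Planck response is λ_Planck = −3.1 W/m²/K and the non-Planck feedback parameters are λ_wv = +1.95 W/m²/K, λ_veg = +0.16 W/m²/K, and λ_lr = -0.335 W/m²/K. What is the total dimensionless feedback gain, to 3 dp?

0.573

Convert to gains: g_wv = 1.95/3.1 = 0.629; g_veg = 0.16/3.1 = 0.05161; g_lr = -0.335/3.1 = -0.1081.
Total gain g = 0.57251.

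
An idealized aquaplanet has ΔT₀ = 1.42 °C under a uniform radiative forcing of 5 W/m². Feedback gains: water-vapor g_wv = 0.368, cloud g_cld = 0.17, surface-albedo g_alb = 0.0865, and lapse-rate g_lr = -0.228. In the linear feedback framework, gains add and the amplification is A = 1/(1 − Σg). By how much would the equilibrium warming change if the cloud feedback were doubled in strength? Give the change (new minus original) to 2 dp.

0.92 °C

Original: g = 0.3965, ΔT = 1.42/(1−0.3965) = 2.3529 °C.
With doubled cloud: g' = 0.5665, ΔT' = 1.42/(1−0.5665) = 3.2757 °C.
Change = 3.2757 − 2.3529 = 0.92 °C.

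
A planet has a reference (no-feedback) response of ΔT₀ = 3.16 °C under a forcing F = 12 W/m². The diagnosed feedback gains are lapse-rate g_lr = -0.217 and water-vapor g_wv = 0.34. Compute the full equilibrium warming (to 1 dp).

3.6 °C

Total gain g = -0.217 + 0.34 = 0.123.
Amplification A = 1/(1 − 0.123) = 1.14.
ΔT = 3.16 × 1.14 = 3.6 °C.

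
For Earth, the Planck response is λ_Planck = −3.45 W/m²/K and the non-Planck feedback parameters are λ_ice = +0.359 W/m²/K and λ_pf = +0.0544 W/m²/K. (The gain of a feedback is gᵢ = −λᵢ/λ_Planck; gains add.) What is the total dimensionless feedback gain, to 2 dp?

Convert to gains: g_ice = 0.359/3.45 = 0.1041; g_pf = 0.0544/3.45 = 0.01577.
Total gain g = 0.11987.

0.12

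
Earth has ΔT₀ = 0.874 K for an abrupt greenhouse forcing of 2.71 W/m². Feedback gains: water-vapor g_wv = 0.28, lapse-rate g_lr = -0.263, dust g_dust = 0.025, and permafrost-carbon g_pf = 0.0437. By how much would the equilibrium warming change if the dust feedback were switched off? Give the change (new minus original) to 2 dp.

-0.03 K

Original: g = 0.0857, ΔT = 0.874/(1−0.0857) = 0.9559 K.
Without dust: g' = 0.0607, ΔT' = 0.874/(1−0.0607) = 0.9305 K.
Change = 0.9305 − 0.9559 = -0.03 K.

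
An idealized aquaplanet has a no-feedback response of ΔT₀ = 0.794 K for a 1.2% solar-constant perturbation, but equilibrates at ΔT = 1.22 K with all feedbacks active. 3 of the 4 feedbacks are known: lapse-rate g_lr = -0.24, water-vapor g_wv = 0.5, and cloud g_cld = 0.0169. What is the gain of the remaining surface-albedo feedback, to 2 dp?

0.07

Amplification A = ΔT/ΔT₀ = 1.22/0.794 = 1.537.
Total gain g = 1 − 1/A = 1 − 1/1.537 = 0.3494.
Known gains sum to -0.24 + 0.5 + 0.0169 = 0.2769.
g_alb = 0.3494 − 0.2769 = 0.07.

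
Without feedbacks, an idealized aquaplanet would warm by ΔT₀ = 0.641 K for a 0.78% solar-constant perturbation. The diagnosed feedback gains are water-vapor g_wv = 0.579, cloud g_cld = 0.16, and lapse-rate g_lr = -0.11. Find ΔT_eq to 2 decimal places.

1.73 K

Total gain g = 0.579 + 0.16 − 0.11 = 0.629.
Amplification A = 1/(1 − 0.629) = 2.695.
ΔT = 0.641 × 2.695 = 1.73 K.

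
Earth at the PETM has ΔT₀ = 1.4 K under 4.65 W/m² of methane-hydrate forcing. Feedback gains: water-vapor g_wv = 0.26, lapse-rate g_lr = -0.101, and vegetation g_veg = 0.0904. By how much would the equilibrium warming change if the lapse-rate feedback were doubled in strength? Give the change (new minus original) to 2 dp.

-0.22 K

Original: g = 0.2494, ΔT = 1.4/(1−0.2494) = 1.8652 K.
With doubled lapse-rate: g' = 0.1484, ΔT' = 1.4/(1−0.1484) = 1.6440 K.
Change = 1.6440 − 1.8652 = -0.22 K.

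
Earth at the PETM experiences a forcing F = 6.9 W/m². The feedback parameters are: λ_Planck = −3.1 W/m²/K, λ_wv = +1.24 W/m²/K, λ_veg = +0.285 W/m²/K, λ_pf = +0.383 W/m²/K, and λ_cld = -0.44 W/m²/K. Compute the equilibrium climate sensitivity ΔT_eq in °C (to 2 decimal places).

Net feedback parameter λ = (−3.1) + (+1.24) + (+0.285) + (+0.383) + (-0.44) = -1.632 W/m²/K.
ΔT = −F/λ = −6.9/(-1.632) = 4.23 °C.

4.23 °C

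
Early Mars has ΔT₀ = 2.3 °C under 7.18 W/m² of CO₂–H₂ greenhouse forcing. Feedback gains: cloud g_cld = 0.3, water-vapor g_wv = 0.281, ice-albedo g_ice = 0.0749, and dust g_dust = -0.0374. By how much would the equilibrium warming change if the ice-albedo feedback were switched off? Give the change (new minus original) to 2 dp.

Original: g = 0.6185, ΔT = 2.3/(1−0.6185) = 6.0288 °C.
Without ice-albedo: g' = 0.5436, ΔT' = 2.3/(1−0.5436) = 5.0394 °C.
Change = 5.0394 − 6.0288 = -0.99 °C.

-0.99 °C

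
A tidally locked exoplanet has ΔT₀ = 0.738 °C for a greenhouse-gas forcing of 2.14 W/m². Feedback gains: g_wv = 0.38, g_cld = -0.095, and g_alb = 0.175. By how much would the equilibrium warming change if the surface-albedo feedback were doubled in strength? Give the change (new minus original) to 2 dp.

Original: g = 0.46, ΔT = 0.738/(1−0.46) = 1.3667 °C.
With doubled surface-albedo: g' = 0.635, ΔT' = 0.738/(1−0.635) = 2.0219 °C.
Change = 2.0219 − 1.3667 = 0.66 °C.

0.66 °C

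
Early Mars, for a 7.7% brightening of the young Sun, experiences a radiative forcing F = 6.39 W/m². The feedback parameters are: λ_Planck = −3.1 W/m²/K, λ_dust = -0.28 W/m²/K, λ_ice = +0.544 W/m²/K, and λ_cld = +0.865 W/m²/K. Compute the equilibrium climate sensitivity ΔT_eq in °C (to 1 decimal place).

3.2 °C

Net feedback parameter λ = (−3.1) + (-0.28) + (+0.544) + (+0.865) = -1.971 W/m²/K.
ΔT = −F/λ = −6.39/(-1.971) = 3.2 °C.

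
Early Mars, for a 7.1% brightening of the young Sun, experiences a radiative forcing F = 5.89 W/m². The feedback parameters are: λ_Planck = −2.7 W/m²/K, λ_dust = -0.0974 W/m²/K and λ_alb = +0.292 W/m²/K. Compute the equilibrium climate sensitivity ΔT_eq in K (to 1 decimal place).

Net feedback parameter λ = (−2.7) + (-0.0974) + (+0.292) = -2.5054 W/m²/K.
ΔT = −F/λ = −5.89/(-2.5054) = 2.4 K.

2.4 K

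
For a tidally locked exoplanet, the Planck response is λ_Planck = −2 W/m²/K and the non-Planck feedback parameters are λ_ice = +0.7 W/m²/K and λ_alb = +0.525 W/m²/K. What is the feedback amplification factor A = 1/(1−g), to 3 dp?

2.581

Convert to gains: g_ice = 0.7/2 = 0.35; g_alb = 0.525/2 = 0.2625.
Total gain g = 0.6125.
A = 1/(1 − 0.6125) = 2.581.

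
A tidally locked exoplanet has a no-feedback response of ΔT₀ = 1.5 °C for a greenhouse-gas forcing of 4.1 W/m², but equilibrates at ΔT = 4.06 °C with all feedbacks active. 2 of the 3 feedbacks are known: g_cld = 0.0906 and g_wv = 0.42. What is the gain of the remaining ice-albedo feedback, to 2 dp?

Amplification A = ΔT/ΔT₀ = 4.06/1.5 = 2.707.
Total gain g = 1 − 1/A = 1 − 1/2.707 = 0.6306.
Known gains sum to 0.0906 + 0.42 = 0.5106.
g_ice = 0.6306 − 0.5106 = 0.12.

0.12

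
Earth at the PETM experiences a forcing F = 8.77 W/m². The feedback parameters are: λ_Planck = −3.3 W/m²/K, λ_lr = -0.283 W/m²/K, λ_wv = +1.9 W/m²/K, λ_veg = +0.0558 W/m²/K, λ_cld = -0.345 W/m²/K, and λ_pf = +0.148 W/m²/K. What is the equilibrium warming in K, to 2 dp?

Net feedback parameter λ = (−3.3) + (-0.283) + (+1.9) + (+0.0558) + (-0.345) + (+0.148) = -1.8242 W/m²/K.
ΔT = −F/λ = −8.77/(-1.8242) = 4.81 K.

4.81 K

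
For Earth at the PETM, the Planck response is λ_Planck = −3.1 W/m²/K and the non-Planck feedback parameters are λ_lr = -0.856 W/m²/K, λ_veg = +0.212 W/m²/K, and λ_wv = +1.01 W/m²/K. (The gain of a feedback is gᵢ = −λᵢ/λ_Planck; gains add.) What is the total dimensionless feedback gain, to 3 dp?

Convert to gains: g_lr = -0.856/3.1 = -0.2761; g_veg = 0.212/3.1 = 0.06839; g_wv = 1.01/3.1 = 0.3258.
Total gain g = 0.11809.

0.118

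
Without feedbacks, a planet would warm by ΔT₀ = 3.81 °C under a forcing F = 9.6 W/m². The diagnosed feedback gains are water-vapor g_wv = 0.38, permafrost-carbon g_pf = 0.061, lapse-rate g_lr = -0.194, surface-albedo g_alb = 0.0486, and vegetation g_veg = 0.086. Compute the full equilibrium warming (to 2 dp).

6.16 °C

Total gain g = 0.38 + 0.061 − 0.194 + 0.0486 + 0.086 = 0.3816.
Amplification A = 1/(1 − 0.3816) = 1.617.
ΔT = 3.81 × 1.617 = 6.16 °C.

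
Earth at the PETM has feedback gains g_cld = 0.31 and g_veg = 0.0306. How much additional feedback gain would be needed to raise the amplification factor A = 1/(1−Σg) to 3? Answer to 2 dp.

0.33

Current total gain = 0.3406.
Target gain for A = 3: g* = 1 − 1/3 = 0.6667.
Additional gain needed = 0.6667 − 0.3406 = 0.33.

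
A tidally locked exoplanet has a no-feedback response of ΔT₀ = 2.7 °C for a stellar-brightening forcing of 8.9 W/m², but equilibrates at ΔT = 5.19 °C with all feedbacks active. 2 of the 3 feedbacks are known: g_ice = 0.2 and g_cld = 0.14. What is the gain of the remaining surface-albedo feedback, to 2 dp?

Amplification A = ΔT/ΔT₀ = 5.19/2.7 = 1.922.
Total gain g = 1 − 1/A = 1 − 1/1.922 = 0.4797.
Known gains sum to 0.2 + 0.14 = 0.34.
g_alb = 0.4797 − 0.34 = 0.14.

0.14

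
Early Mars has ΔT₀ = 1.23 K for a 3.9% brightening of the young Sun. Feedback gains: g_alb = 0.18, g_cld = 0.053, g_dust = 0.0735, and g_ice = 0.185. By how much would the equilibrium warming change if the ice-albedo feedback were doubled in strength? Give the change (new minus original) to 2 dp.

Original: g = 0.4915, ΔT = 1.23/(1−0.4915) = 2.4189 K.
With doubled ice-albedo: g' = 0.6765, ΔT' = 1.23/(1−0.6765) = 3.8022 K.
Change = 3.8022 − 2.4189 = 1.38 K.

1.38 K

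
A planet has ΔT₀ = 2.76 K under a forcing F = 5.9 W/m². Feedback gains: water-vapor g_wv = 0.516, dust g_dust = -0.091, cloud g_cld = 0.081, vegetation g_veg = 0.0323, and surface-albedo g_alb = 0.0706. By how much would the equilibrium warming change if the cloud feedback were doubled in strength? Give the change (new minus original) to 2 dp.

Original: g = 0.6089, ΔT = 2.76/(1−0.6089) = 7.0570 K.
With doubled cloud: g' = 0.6899, ΔT' = 2.76/(1−0.6899) = 8.9004 K.
Change = 8.9004 − 7.0570 = 1.84 K.

1.84 K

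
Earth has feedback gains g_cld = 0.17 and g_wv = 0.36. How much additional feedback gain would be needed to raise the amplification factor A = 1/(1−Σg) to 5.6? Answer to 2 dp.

0.29

Current total gain = 0.53.
Target gain for A = 5.6: g* = 1 − 1/5.6 = 0.8214.
Additional gain needed = 0.8214 − 0.53 = 0.29.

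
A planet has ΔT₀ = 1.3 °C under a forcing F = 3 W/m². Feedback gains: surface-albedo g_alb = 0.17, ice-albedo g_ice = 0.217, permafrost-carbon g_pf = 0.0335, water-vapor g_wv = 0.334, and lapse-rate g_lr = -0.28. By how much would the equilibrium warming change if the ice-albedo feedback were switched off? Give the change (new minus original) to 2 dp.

Original: g = 0.4745, ΔT = 1.3/(1−0.4745) = 2.4738 °C.
Without ice-albedo: g' = 0.2575, ΔT' = 1.3/(1−0.2575) = 1.7508 °C.
Change = 1.7508 − 2.4738 = -0.72 °C.

-0.72 °C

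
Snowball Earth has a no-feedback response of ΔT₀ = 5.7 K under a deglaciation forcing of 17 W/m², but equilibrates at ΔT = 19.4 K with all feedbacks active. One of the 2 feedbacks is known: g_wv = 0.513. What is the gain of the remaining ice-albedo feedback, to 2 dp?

Amplification A = ΔT/ΔT₀ = 19.4/5.7 = 3.404.
Total gain g = 1 − 1/A = 1 − 1/3.404 = 0.7062.
The known gain is 0.513.
g_ice = 0.7062 − 0.513 = 0.19.

0.19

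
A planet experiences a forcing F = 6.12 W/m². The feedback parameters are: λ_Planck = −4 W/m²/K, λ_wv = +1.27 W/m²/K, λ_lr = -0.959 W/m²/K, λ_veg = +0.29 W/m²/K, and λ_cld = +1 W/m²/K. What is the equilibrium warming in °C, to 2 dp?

Net feedback parameter λ = (−4) + (+1.27) + (-0.959) + (+0.29) + (+1) = -2.399 W/m²/K.
ΔT = −F/λ = −6.12/(-2.399) = 2.55 °C.

2.55 °C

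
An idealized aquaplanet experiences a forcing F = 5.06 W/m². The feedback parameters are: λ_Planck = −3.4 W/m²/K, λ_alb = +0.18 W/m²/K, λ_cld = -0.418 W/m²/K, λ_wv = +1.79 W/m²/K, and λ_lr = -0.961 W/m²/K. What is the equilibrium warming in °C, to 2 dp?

Net feedback parameter λ = (−3.4) + (+0.18) + (-0.418) + (+1.79) + (-0.961) = -2.809 W/m²/K.
ΔT = −F/λ = −5.06/(-2.809) = 1.80 °C.

1.80 °C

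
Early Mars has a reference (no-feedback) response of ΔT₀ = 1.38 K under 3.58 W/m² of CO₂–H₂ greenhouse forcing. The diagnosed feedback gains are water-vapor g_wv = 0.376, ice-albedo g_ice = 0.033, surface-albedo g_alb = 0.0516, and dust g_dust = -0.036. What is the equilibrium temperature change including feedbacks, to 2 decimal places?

Total gain g = 0.376 + 0.033 + 0.0516 − 0.036 = 0.4246.
Amplification A = 1/(1 − 0.4246) = 1.738.
ΔT = 1.38 × 1.738 = 2.40 K.

2.40 K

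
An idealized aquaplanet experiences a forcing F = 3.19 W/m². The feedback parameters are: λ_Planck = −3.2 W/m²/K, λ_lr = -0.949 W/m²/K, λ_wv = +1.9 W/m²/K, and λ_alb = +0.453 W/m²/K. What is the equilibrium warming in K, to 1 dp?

1.8 K

Net feedback parameter λ = (−3.2) + (-0.949) + (+1.9) + (+0.453) = -1.796 W/m²/K.
ΔT = −F/λ = −3.19/(-1.796) = 1.8 K.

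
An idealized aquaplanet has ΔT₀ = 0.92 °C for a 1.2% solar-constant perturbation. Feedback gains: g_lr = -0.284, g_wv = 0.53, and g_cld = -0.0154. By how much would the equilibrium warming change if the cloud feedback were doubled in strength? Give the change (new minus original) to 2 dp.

Original: g = 0.2306, ΔT = 0.92/(1−0.2306) = 1.1957 °C.
With doubled cloud: g' = 0.2152, ΔT' = 0.92/(1−0.2152) = 1.1723 °C.
Change = 1.1723 − 1.1957 = -0.02 °C.

-0.02 °C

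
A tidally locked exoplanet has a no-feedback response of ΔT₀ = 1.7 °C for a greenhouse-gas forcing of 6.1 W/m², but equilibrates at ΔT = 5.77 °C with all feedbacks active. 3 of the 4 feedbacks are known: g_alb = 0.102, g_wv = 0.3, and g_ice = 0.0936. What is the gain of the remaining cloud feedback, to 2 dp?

Amplification A = ΔT/ΔT₀ = 5.77/1.7 = 3.394.
Total gain g = 1 − 1/A = 1 − 1/3.394 = 0.7054.
Known gains sum to 0.102 + 0.3 + 0.0936 = 0.4956.
g_cld = 0.7054 − 0.4956 = 0.21.

0.21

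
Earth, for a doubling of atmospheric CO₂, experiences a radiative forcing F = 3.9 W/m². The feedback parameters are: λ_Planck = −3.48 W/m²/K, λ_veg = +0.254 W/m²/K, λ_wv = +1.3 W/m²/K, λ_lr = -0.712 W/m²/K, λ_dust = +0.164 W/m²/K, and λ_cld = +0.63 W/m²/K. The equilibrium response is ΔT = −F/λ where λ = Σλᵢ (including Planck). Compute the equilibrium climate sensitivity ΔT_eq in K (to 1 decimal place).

2.1 K

Net feedback parameter λ = (−3.48) + (+0.254) + (+1.3) + (-0.712) + (+0.164) + (+0.63) = -1.844 W/m²/K.
ΔT = −F/λ = −3.9/(-1.844) = 2.1 K.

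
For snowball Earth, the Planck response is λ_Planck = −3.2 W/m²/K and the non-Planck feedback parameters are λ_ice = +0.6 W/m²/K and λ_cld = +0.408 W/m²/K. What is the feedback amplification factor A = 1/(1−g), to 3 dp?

1.460

Convert to gains: g_ice = 0.6/3.2 = 0.1875; g_cld = 0.408/3.2 = 0.1275.
Total gain g = 0.315.
A = 1/(1 − 0.315) = 1.460.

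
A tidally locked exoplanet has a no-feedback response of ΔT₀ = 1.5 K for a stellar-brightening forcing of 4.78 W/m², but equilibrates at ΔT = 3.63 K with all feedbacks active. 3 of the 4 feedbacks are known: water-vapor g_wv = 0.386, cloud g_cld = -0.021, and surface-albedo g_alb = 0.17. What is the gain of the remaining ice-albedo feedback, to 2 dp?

Amplification A = ΔT/ΔT₀ = 3.63/1.5 = 2.42.
Total gain g = 1 − 1/A = 1 − 1/2.42 = 0.5868.
Known gains sum to 0.386 − 0.021 + 0.17 = 0.535.
g_ice = 0.5868 − 0.535 = 0.05.

0.05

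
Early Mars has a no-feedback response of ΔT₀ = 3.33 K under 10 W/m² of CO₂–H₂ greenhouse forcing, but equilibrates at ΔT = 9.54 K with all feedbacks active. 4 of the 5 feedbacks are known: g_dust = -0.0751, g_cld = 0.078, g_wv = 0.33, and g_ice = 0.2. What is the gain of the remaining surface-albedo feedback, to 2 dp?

0.12

Amplification A = ΔT/ΔT₀ = 9.54/3.33 = 2.865.
Total gain g = 1 − 1/A = 1 − 1/2.865 = 0.651.
Known gains sum to -0.0751 + 0.078 + 0.33 + 0.2 = 0.5329.
g_alb = 0.651 − 0.5329 = 0.12.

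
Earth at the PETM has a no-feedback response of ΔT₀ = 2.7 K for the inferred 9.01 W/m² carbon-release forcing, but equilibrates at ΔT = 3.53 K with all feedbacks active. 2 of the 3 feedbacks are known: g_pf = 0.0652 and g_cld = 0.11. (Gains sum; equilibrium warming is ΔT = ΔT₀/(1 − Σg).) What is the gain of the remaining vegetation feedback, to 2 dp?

0.06

Amplification A = ΔT/ΔT₀ = 3.53/2.7 = 1.307.
Total gain g = 1 − 1/A = 1 − 1/1.307 = 0.2349.
Known gains sum to 0.0652 + 0.11 = 0.1752.
g_veg = 0.2349 − 0.1752 = 0.06.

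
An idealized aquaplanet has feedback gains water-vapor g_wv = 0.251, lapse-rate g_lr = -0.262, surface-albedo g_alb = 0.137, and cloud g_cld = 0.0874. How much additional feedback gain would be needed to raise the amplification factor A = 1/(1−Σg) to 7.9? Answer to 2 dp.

0.66

Current total gain = 0.2134.
Target gain for A = 7.9: g* = 1 − 1/7.9 = 0.8734.
Additional gain needed = 0.8734 − 0.2134 = 0.66.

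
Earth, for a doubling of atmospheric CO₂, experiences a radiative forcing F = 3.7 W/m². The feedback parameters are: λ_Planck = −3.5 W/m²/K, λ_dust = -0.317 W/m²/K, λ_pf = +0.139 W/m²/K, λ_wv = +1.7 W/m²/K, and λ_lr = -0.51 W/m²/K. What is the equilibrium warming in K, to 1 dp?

1.5 K

Net feedback parameter λ = (−3.5) + (-0.317) + (+0.139) + (+1.7) + (-0.51) = -2.488 W/m²/K.
ΔT = −F/λ = −3.7/(-2.488) = 1.5 K.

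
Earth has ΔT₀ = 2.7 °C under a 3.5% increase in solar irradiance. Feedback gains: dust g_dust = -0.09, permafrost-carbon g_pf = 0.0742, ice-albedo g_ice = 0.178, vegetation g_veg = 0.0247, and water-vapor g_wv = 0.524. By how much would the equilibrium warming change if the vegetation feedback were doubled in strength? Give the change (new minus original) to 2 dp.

Original: g = 0.7109, ΔT = 2.7/(1−0.7109) = 9.3393 °C.
With doubled vegetation: g' = 0.7356, ΔT' = 2.7/(1−0.7356) = 10.2118 °C.
Change = 10.2118 − 9.3393 = 0.87 °C.

0.87 °C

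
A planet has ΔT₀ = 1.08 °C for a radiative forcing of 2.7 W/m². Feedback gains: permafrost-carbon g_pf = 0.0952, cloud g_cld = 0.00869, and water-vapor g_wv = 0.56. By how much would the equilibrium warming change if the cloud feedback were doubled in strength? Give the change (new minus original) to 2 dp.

0.09 °C

Original: g = 0.66389, ΔT = 1.08/(1−0.66389) = 3.2132 °C.
With doubled cloud: g' = 0.67258, ΔT' = 1.08/(1−0.67258) = 3.2985 °C.
Change = 3.2985 − 3.2132 = 0.09 °C.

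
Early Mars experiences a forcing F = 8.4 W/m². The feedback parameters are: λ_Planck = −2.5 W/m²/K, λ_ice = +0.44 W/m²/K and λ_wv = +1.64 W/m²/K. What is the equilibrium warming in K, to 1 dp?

Net feedback parameter λ = (−2.5) + (+0.44) + (+1.64) = -0.42 W/m²/K.
ΔT = −F/λ = −8.4/(-0.42) = 20.0 K.

20.0 K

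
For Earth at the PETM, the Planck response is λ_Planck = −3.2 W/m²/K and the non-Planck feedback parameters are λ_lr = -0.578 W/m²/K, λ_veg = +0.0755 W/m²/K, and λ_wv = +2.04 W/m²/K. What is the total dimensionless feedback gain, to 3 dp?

Convert to gains: g_lr = -0.578/3.2 = -0.1806; g_veg = 0.0755/3.2 = 0.02359; g_wv = 2.04/3.2 = 0.6375.
Total gain g = 0.48049.

0.480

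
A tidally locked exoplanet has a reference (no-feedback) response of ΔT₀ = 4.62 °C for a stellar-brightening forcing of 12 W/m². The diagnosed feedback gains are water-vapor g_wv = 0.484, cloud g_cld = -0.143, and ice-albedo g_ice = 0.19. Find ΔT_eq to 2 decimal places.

9.85 °C

Total gain g = 0.484 − 0.143 + 0.19 = 0.531.
Amplification A = 1/(1 − 0.531) = 2.132.
ΔT = 4.62 × 2.132 = 9.85 °C.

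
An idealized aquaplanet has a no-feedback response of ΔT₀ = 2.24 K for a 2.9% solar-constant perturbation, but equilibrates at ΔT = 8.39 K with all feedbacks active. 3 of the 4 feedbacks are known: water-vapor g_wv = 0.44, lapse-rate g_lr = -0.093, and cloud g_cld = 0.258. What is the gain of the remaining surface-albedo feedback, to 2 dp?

Amplification A = ΔT/ΔT₀ = 8.39/2.24 = 3.746.
Total gain g = 1 − 1/A = 1 − 1/3.746 = 0.733.
Known gains sum to 0.44 − 0.093 + 0.258 = 0.605.
g_alb = 0.733 − 0.605 = 0.13.

0.13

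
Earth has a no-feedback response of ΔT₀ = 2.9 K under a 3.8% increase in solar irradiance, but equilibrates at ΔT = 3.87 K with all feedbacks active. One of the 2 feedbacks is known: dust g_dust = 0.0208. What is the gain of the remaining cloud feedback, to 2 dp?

Amplification A = ΔT/ΔT₀ = 3.87/2.9 = 1.334.
Total gain g = 1 − 1/A = 1 − 1/1.334 = 0.2504.
The known gain is 0.0208.
g_cld = 0.2504 − 0.0208 = 0.23.

0.23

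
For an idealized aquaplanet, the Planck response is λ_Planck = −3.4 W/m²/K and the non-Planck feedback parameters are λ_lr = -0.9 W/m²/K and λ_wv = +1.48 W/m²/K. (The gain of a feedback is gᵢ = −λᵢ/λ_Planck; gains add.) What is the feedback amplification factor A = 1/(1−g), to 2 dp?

Convert to gains: g_lr = -0.9/3.4 = -0.2647; g_wv = 1.48/3.4 = 0.4353.
Total gain g = 0.1706.
A = 1/(1 − 0.1706) = 1.21.

1.21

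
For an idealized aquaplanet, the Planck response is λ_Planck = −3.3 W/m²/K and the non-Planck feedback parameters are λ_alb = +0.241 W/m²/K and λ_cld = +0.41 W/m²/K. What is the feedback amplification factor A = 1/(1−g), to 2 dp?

Convert to gains: g_alb = 0.241/3.3 = 0.07303; g_cld = 0.41/3.3 = 0.1242.
Total gain g = 0.19723.
A = 1/(1 − 0.19723) = 1.25.

1.25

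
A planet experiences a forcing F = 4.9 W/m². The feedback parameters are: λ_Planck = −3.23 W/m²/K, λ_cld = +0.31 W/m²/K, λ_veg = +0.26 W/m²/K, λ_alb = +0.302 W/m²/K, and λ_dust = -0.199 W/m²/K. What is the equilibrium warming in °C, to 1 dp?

1.9 °C

Net feedback parameter λ = (−3.23) + (+0.31) + (+0.26) + (+0.302) + (-0.199) = -2.557 W/m²/K.
ΔT = −F/λ = −4.9/(-2.557) = 1.9 °C.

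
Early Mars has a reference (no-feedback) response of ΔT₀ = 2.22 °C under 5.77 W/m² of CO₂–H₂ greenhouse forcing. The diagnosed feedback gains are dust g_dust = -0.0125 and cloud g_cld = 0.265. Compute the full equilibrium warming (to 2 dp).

2.97 °C

Total gain g = -0.0125 + 0.265 = 0.2525.
Amplification A = 1/(1 − 0.2525) = 1.338.
ΔT = 2.22 × 1.338 = 2.97 °C.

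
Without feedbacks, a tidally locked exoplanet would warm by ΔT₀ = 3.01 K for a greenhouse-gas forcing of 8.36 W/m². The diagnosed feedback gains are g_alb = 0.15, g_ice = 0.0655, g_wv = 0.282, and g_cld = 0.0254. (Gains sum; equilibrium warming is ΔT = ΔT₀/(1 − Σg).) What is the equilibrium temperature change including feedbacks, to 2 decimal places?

6.31 K

Total gain g = 0.15 + 0.0655 + 0.282 + 0.0254 = 0.5229.
Amplification A = 1/(1 − 0.5229) = 2.096.
ΔT = 3.01 × 2.096 = 6.31 K.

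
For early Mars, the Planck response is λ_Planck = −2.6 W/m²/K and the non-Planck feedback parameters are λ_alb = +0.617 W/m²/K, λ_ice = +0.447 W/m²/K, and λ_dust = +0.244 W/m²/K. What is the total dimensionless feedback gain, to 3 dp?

0.503

Convert to gains: g_alb = 0.617/2.6 = 0.2373; g_ice = 0.447/2.6 = 0.1719; g_dust = 0.244/2.6 = 0.09385.
Total gain g = 0.50305.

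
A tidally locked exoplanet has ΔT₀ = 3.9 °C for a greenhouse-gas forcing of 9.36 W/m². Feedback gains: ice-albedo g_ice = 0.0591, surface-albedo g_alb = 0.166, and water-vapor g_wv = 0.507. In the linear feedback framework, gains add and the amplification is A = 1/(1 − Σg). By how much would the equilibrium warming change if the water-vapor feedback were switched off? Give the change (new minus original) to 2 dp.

-9.52 °C

Original: g = 0.7321, ΔT = 3.9/(1−0.7321) = 14.5577 °C.
Without water-vapor: g' = 0.2251, ΔT' = 3.9/(1−0.2251) = 5.0329 °C.
Change = 5.0329 − 14.5577 = -9.52 °C.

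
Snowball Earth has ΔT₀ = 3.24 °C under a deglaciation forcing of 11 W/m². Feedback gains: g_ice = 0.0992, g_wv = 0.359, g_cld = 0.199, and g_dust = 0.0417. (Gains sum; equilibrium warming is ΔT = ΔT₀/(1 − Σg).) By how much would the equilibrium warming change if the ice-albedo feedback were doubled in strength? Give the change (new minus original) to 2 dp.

5.29 °C

Original: g = 0.6989, ΔT = 3.24/(1−0.6989) = 10.7605 °C.
With doubled ice-albedo: g' = 0.7981, ΔT' = 3.24/(1−0.7981) = 16.0475 °C.
Change = 16.0475 − 10.7605 = 5.29 °C.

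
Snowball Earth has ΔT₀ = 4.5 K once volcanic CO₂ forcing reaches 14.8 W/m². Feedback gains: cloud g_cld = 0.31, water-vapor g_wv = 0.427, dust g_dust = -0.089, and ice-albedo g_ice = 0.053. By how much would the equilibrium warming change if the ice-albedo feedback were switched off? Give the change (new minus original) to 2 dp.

-2.27 K

Original: g = 0.701, ΔT = 4.5/(1−0.701) = 15.0502 K.
Without ice-albedo: g' = 0.648, ΔT' = 4.5/(1−0.648) = 12.7841 K.
Change = 12.7841 − 15.0502 = -2.27 K.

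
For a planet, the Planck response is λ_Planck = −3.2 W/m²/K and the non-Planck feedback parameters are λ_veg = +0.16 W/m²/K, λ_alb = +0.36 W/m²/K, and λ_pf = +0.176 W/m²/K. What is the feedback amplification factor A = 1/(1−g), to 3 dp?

Convert to gains: g_veg = 0.16/3.2 = 0.05; g_alb = 0.36/3.2 = 0.1125; g_pf = 0.176/3.2 = 0.055.
Total gain g = 0.2175.
A = 1/(1 − 0.2175) = 1.278.

1.278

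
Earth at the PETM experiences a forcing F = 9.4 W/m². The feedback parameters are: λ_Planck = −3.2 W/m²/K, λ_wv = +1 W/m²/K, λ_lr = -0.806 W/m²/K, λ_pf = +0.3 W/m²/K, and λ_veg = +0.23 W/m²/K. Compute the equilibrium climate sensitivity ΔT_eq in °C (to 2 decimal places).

Net feedback parameter λ = (−3.2) + (+1) + (-0.806) + (+0.3) + (+0.23) = -2.476 W/m²/K.
ΔT = −F/λ = −9.4/(-2.476) = 3.80 °C.

3.80 °C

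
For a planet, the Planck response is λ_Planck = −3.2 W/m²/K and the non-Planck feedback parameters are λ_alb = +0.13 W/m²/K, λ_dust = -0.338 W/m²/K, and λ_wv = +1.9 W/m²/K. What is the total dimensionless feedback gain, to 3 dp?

Convert to gains: g_alb = 0.13/3.2 = 0.04063; g_dust = -0.338/3.2 = -0.1056; g_wv = 1.9/3.2 = 0.5937.
Total gain g = 0.52873.

0.529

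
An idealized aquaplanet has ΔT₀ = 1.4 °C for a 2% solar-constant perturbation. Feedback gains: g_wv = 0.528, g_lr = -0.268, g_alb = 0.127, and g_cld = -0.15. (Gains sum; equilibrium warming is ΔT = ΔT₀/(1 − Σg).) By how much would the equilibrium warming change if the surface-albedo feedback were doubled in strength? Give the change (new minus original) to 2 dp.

Original: g = 0.237, ΔT = 1.4/(1−0.237) = 1.8349 °C.
With doubled surface-albedo: g' = 0.364, ΔT' = 1.4/(1−0.364) = 2.2013 °C.
Change = 2.2013 − 1.8349 = 0.37 °C.

0.37 °C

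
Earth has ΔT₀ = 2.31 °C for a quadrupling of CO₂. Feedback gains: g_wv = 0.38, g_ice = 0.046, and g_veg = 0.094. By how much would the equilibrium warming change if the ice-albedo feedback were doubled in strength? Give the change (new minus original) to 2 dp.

0.51 °C

Original: g = 0.52, ΔT = 2.31/(1−0.52) = 4.8125 °C.
With doubled ice-albedo: g' = 0.566, ΔT' = 2.31/(1−0.566) = 5.3226 °C.
Change = 5.3226 − 4.8125 = 0.51 °C.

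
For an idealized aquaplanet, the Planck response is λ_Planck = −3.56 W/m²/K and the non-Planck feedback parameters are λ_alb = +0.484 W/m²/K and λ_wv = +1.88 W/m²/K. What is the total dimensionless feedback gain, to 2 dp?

Convert to gains: g_alb = 0.484/3.56 = 0.136; g_wv = 1.88/3.56 = 0.5281.
Total gain g = 0.6641.

0.66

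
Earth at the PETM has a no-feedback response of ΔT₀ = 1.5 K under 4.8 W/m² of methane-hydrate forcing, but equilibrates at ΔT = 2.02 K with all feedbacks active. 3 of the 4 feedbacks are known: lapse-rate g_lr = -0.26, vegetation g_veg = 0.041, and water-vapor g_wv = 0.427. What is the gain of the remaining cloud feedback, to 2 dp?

Amplification A = ΔT/ΔT₀ = 2.02/1.5 = 1.347.
Total gain g = 1 − 1/A = 1 − 1/1.347 = 0.2576.
Known gains sum to -0.26 + 0.041 + 0.427 = 0.208.
g_cld = 0.2576 − 0.208 = 0.05.

0.05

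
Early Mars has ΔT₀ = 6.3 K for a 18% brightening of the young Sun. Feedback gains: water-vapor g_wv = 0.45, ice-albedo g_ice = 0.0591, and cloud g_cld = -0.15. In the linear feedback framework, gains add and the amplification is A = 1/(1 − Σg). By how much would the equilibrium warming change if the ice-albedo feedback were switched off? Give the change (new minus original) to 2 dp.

-0.83 K

Original: g = 0.3591, ΔT = 6.3/(1−0.3591) = 9.8299 K.
Without ice-albedo: g' = 0.3, ΔT' = 6.3/(1−0.3) = 9.0000 K.
Change = 9.0000 − 9.8299 = -0.83 K.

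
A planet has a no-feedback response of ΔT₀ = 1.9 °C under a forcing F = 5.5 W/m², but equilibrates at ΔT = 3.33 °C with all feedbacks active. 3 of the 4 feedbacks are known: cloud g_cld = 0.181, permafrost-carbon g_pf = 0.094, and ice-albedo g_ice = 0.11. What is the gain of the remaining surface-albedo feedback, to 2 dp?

Amplification A = ΔT/ΔT₀ = 3.33/1.9 = 1.753.
Total gain g = 1 − 1/A = 1 − 1/1.753 = 0.4295.
Known gains sum to 0.181 + 0.094 + 0.11 = 0.385.
g_alb = 0.4295 − 0.385 = 0.04.

0.04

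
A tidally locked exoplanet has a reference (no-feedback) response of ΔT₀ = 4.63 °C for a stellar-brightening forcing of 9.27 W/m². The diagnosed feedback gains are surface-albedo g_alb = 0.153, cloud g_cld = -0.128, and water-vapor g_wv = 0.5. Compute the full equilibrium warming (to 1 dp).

9.7 °C

Total gain g = 0.153 − 0.128 + 0.5 = 0.525.
Amplification A = 1/(1 − 0.525) = 2.105.
ΔT = 4.63 × 2.105 = 9.7 °C.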